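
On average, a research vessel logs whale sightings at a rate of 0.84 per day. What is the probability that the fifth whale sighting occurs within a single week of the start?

0.6986

Over the interval, μ = 0.84 × 7 = 5.88 (a week = 7 days).
The fifth arrival falls in the interval iff at least 5 events occur there: P(S_5 ≤ t) = P(N ≥ 5) = 1 − P(N ≤ 4) ≈ 0.6986.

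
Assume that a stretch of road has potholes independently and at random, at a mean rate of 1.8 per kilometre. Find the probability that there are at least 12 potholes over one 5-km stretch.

0.1970

Over the interval, μ = 1.8 × 5 = 9 (a 5-km stretch = 5 kilometres).
P(N ≥ 12) = 1 − P(N ≤ 11) = 1 − Σ_{j=0}^{11} e^(−μ) μ^j/j! ≈ 0.1970.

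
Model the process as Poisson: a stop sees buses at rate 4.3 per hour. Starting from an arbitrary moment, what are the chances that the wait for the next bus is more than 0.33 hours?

0.2420

The wait for the next event is exponential with rate λ = 4.3 per hour.
P(T > 0.33) = e^(−λt) = e^(−4.3 × 0.33) = e^(−1.419) ≈ 0.2420.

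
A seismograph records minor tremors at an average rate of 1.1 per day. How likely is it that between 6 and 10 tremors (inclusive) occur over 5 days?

Over the interval, μ = 1.1 × 5 = 5.5 (5 days).
P(6 ≤ N ≤ 10) = Σ_{j=6}^{10} e^(−5.5) · 5.5^j/j! ≈ 0.4458.

0.4458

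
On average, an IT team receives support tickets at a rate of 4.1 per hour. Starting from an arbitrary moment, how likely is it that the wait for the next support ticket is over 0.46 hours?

0.1517

The wait for the next event is exponential with rate λ = 4.1 per hour.
P(T > 0.46) = e^(−λt) = e^(−4.1 × 0.46) = e^(−1.886) ≈ 0.1517.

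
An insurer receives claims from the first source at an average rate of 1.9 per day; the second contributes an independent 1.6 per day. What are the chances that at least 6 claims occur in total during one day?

0.1424

Independent Poisson processes superpose: combined rate λ = 1.9 + 1.6 = 3.5 per day.
So μ = 3.5.
P(N ≥ 6) = 1 − P(N ≤ 5) ≈ 0.1424.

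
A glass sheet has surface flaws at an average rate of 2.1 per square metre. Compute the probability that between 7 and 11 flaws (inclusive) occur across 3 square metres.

Over the interval, μ = 2.1 × 3 = 6.3 (3 square metres).
P(7 ≤ N ≤ 11) = Σ_{j=7}^{11} e^(−6.3) · 6.3^j/j! ≈ 0.4140.

0.4140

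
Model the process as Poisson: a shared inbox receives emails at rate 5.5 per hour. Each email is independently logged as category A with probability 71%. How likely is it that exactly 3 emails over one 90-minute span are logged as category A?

Thinning: the emails that are logged as category A themselves form a Poisson process with rate 0.71 × 5.5 = 3.905 per hour.
Over the interval, μ = 3.905 × 1.5 = 5.8575 (a 90-minute span = 1.5 hours).
P(N = 3) = e^(−5.8575) · 5.8575^3/3! ≈ 0.0957.

0.0957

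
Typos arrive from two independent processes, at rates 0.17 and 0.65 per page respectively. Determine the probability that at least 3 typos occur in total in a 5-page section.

0.7762

Independent Poisson processes superpose: combined rate λ = 0.17 + 0.65 = 0.82 per page.
Over the interval, μ = 0.82 × 5 = 4.1 (a 5-page section = 5 pages).
P(N ≥ 3) = 1 − P(N ≤ 2) ≈ 0.7762.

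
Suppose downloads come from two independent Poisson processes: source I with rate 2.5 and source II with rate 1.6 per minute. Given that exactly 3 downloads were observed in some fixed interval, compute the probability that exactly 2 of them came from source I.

Given the total, each event is independently from source I with probability p = λ_I/(λ_I+λ_II) = 2.5/4.1 ≈ 0.6098.
So K ~ Binomial(3, 2.5/4.1): P(K = 2) = C(3,2) · (2.5/4.1)^2 · (1.6/4.1)^1 ≈ 0.4353.

0.4353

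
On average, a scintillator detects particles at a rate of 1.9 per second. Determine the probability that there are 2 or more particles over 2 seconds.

Over the interval, μ = 1.9 × 2 = 3.8 (2 seconds).
P(N ≥ 2) = 1 − P(N ≤ 1) = 1 − Σ_{j=0}^{1} e^(−μ) μ^j/j! ≈ 0.8926.

0.8926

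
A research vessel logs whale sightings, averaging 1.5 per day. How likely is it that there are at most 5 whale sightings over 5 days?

0.2414

Over the interval, μ = 1.5 × 5 = 7.5 (5 days).
P(N ≤ 5) = Σ_{j=0}^{5} e^(−μ) μ^j/j! ≈ 0.2414.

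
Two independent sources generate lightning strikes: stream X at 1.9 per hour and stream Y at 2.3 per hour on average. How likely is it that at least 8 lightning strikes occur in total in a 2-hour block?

Independent Poisson processes superpose: combined rate λ = 1.9 + 2.3 = 4.2 per hour.
Over the interval, μ = 4.2 × 2 = 8.4 (a 2-hour block = 2 hours).
P(N ≥ 8) = 1 − P(N ≤ 7) ≈ 0.6013.

0.6013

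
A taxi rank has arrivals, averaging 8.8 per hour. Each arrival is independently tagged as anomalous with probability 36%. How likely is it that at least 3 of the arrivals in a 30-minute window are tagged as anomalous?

Thinning: the arrivals that are tagged as anomalous themselves form a Poisson process with rate 0.36 × 8.8 = 3.168 per hour.
Over the interval, μ = 3.168 × 0.5 = 1.584 (a 30-minute window = 0.5 hours).
P(N ≥ 3) = 1 − P(N ≤ 2) ≈ 0.2125.

0.2125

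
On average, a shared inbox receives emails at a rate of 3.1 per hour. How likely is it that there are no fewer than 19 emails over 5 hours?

0.2175

Over the interval, μ = 3.1 × 5 = 15.5 (5 hours).
P(N ≥ 19) = 1 − P(N ≤ 18) = 1 − Σ_{j=0}^{18} e^(−μ) μ^j/j! ≈ 0.2175.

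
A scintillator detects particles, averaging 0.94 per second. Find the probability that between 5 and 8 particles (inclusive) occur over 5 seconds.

0.4551

Over the interval, μ = 0.94 × 5 = 4.7 (5 seconds).
P(5 ≤ N ≤ 8) = Σ_{j=5}^{8} e^(−4.7) · 4.7^j/j! ≈ 0.4551.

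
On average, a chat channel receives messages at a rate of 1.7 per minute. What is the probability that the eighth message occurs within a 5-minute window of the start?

0.6144

Over the interval, μ = 1.7 × 5 = 8.5 (a 5-minute window = 5 minutes).
The eighth arrival falls in the interval iff at least 8 events occur there: P(S_8 ≤ t) = P(N ≥ 8) = 1 − P(N ≤ 7) ≈ 0.6144.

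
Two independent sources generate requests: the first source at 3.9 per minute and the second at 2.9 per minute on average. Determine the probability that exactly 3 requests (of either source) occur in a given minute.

0.0584

Independent Poisson processes superpose: combined rate λ = 3.9 + 2.9 = 6.8 per minute.
So μ = 6.8.
P(N = 3) = e^(−6.8) · 6.8^3/3! ≈ 0.0584.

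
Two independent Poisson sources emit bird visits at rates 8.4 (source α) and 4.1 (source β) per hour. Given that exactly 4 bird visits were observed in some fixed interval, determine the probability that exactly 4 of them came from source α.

0.2039

Given the total, each event is independently from source α with probability p = λ_α/(λ_α+λ_β) = 8.4/12.5 = 0.6720.
So K ~ Binomial(4, 8.4/12.5): P(K = 4) = C(4,4) · (8.4/12.5)^4 · (4.1/12.5)^0 ≈ 0.2039.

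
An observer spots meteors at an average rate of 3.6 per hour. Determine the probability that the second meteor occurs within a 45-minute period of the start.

Over the interval, μ = 3.6 × 0.75 = 2.7 (a 45-minute period = 0.75 hours).
The second arrival falls in the interval iff at least 2 events occur there: P(S_2 ≤ t) = P(N ≥ 2) = 1 − P(N ≤ 1) ≈ 0.7513.

0.7513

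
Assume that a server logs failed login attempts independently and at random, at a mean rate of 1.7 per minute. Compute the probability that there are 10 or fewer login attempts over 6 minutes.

0.5580

Over the interval, μ = 1.7 × 6 = 10.2 (6 minutes).
P(N ≤ 10) = Σ_{j=0}^{10} e^(−μ) μ^j/j! ≈ 0.5580.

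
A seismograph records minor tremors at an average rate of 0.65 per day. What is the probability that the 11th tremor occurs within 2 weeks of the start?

0.3059

Over the interval, μ = 0.65 × 14 = 9.1 (2 weeks = 14 days).
The 11th arrival falls in the interval iff at least 11 events occur there: P(S_11 ≤ t) = P(N ≥ 11) = 1 − P(N ≤ 10) ≈ 0.3059.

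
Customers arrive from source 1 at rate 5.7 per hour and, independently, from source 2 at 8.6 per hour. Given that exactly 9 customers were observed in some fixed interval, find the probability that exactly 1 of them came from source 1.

0.0614

Given the total, each event is independently from source 1 with probability p = λ_1/(λ_1+λ_2) = 5.7/14.3 ≈ 0.3986.
So K ~ Binomial(9, 5.7/14.3): P(K = 1) = C(9,1) · (5.7/14.3)^1 · (8.6/14.3)^8 ≈ 0.0614.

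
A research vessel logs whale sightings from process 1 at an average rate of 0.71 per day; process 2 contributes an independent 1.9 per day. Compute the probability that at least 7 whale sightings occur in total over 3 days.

Independent Poisson processes superpose: combined rate λ = 0.71 + 1.9 = 2.61 per day.
Over the interval, μ = 2.61 × 3 = 7.83 (3 days).
P(N ≥ 7) = 1 − P(N ≤ 6) ≈ 0.6654.

0.6654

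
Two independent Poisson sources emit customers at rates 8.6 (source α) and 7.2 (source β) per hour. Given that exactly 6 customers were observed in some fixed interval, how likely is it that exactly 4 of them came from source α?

Given the total, each event is independently from source α with probability p = λ_α/(λ_α+λ_β) = 8.6/15.8 ≈ 0.5443.
So K ~ Binomial(6, 8.6/15.8): P(K = 4) = C(6,4) · (8.6/15.8)^4 · (7.2/15.8)^2 ≈ 0.2734.

0.2734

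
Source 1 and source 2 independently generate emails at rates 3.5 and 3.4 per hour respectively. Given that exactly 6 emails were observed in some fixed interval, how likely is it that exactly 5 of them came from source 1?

Given the total, each event is independently from source 1 with probability p = λ_1/(λ_1+λ_2) = 3.5/6.9 ≈ 0.5072.
So K ~ Binomial(6, 3.5/6.9): P(K = 5) = C(6,5) · (3.5/6.9)^5 · (3.4/6.9)^1 ≈ 0.0993.

0.0993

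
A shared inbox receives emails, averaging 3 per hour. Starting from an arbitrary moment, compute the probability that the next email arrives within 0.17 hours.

0.3995

Inter-arrival times are exponential with rate λ = 3 per hour.
P(T ≤ 0.17) = 1 − e^(−λt) = 1 − e^(−3 × 0.17) = 1 − e^(−0.51) ≈ 0.3995.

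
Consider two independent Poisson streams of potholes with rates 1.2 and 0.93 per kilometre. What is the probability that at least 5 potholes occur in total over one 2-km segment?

0.4218

Independent Poisson processes superpose: combined rate λ = 1.2 + 0.93 = 2.13 per kilometre.
Over the interval, μ = 2.13 × 2 = 4.26 (a 2-km segment = 2 kilometres).
P(N ≥ 5) = 1 − P(N ≤ 4) ≈ 0.4218.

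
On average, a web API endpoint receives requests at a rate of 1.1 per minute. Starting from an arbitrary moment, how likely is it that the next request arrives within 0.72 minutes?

0.5471

Inter-arrival times are exponential with rate λ = 1.1 per minute.
P(T ≤ 0.72) = 1 − e^(−λt) = 1 − e^(−1.1 × 0.72) = 1 − e^(−0.792) ≈ 0.5471.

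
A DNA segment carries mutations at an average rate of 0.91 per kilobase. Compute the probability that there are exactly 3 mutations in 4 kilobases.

0.2110

Over the interval, μ = 0.91 × 4 = 3.64 (4 kilobases).
P(N = 3) = e^(−μ) μ^3/3! = e^(−3.64) · 3.64^3/6 ≈ 0.2110.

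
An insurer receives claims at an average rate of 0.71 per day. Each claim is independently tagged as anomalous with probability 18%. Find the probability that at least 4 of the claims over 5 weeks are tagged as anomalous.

0.6531

Thinning: the claims that are tagged as anomalous themselves form a Poisson process with rate 0.18 × 0.71 = 0.1278 per day.
Over the interval, μ = 0.1278 × 35 = 4.473 (5 weeks = 35 days).
P(N ≥ 4) = 1 − P(N ≤ 3) ≈ 0.6531.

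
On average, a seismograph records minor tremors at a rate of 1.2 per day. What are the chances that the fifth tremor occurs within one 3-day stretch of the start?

0.2936

Over the interval, μ = 1.2 × 3 = 3.6 (a 3-day stretch = 3 days).
The fifth arrival falls in the interval iff at least 5 events occur there: P(S_5 ≤ t) = P(N ≥ 5) = 1 − P(N ≤ 4) ≈ 0.2936.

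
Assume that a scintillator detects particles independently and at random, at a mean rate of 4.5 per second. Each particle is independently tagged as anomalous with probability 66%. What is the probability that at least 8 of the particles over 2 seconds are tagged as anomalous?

0.2478

Thinning: the particles that are tagged as anomalous themselves form a Poisson process with rate 0.66 × 4.5 = 2.97 per second.
Over the interval, μ = 2.97 × 2 = 5.94 (2 seconds).
P(N ≥ 8) = 1 − P(N ≤ 7) ≈ 0.2478.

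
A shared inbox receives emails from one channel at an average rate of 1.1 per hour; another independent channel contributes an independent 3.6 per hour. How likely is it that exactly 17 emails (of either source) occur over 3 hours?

Independent Poisson processes superpose: combined rate λ = 1.1 + 3.6 = 4.7 per hour.
Over the interval, μ = 4.7 × 3 = 14.1 (3 hours).
P(N = 17) = e^(−14.1) · 14.1^17/17! ≈ 0.0728.

0.0728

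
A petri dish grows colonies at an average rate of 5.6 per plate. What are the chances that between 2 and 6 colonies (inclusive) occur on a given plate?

0.6459

With mean μ = 5.6 per plate,
P(2 ≤ N ≤ 6) = Σ_{j=2}^{6} e^(−5.6) · 5.6^j/j! ≈ 0.6459.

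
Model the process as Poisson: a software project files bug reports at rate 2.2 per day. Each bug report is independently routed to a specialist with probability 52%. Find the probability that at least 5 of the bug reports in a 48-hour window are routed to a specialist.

Thinning: the bug reports that are routed to a specialist themselves form a Poisson process with rate 0.52 × 2.2 = 1.144 per day.
Over the interval, μ = 1.144 × 2 = 2.288 (a 48-hour window = 2 days).
P(N ≥ 5) = 1 − P(N ≤ 4) ≈ 0.0824.

0.0824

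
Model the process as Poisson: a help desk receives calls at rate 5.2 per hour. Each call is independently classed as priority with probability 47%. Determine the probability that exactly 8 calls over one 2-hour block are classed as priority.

Thinning: the calls that are classed as priority themselves form a Poisson process with rate 0.47 × 5.2 = 2.444 per hour.
Over the interval, μ = 2.444 × 2 = 4.888 (a 2-hour block = 2 hours).
P(N = 8) = e^(−4.888) · 4.888^8/8! ≈ 0.0609.

0.0609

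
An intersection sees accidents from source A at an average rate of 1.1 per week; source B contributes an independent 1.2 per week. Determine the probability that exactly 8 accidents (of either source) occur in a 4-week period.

0.1286

Independent Poisson processes superpose: combined rate λ = 1.1 + 1.2 = 2.3 per week.
Over the interval, μ = 2.3 × 4 = 9.2 (a 4-week period = 4 weeks).
P(N = 8) = e^(−9.2) · 9.2^8/8! ≈ 0.1286.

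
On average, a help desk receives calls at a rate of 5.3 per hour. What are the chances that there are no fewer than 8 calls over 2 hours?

Over the interval, μ = 5.3 × 2 = 10.6 (2 hours).
P(N ≥ 8) = 1 − P(N ≤ 7) = 1 − Σ_{j=0}^{7} e^(−μ) μ^j/j! ≈ 0.8290.

0.8290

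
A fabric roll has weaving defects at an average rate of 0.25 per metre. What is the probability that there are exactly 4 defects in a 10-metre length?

Over the interval, μ = 0.25 × 10 = 2.5 (a 10-metre length = 10 metres).
P(N = 4) = e^(−μ) μ^4/4! = e^(−2.5) · 2.5^4/24 ≈ 0.1336.

0.1336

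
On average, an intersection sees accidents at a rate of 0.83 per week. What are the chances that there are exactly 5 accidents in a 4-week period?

0.1215

Over the interval, μ = 0.83 × 4 = 3.32 (a 4-week period = 4 weeks).
P(N = 5) = e^(−μ) μ^5/5! = e^(−3.32) · 3.32^5/120 ≈ 0.1215.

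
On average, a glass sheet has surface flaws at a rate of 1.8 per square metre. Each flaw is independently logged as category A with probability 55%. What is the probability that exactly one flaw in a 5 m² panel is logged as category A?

0.0351

Thinning: the flaws that are logged as category A themselves form a Poisson process with rate 0.55 × 1.8 = 0.99 per square metre.
Over the interval, μ = 0.99 × 5 = 4.95 (a 5 m² panel = 5 square metres).
P(N = 1) = e^(−4.95) · 4.95^1/1! ≈ 0.0351.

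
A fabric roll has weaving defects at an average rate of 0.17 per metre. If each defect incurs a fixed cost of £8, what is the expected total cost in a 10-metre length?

E[N] = 0.17 × 10 = 1.7 (a 10-metre length = 10 metres); E[cost] = 1.7 × £8 = £13.6.

£13.6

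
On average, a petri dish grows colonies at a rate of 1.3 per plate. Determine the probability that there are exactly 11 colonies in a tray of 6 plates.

0.0667

Over the interval, μ = 1.3 × 6 = 7.8 (a tray of 6 plates = 6 plates).
P(N = 11) = e^(−μ) μ^11/11! = e^(−7.8) · 7.8^11/39916800 ≈ 0.0667.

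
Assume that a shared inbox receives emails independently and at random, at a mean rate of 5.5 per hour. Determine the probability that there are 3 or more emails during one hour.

With mean μ = 5.5 per hour,
P(N ≥ 3) = 1 − P(N ≤ 2) = 1 − Σ_{j=0}^{2} e^(−μ) μ^j/j! ≈ 0.9116.

0.9116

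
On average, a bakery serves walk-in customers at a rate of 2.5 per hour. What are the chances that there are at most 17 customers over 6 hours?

0.7489

Over the interval, μ = 2.5 × 6 = 15 (6 hours).
P(N ≤ 17) = Σ_{j=0}^{17} e^(−μ) μ^j/j! ≈ 0.7489.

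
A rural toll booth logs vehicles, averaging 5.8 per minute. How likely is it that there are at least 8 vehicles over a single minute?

0.2290

With mean μ = 5.8 per minute,
P(N ≥ 8) = 1 − P(N ≤ 7) = 1 − Σ_{j=0}^{7} e^(−μ) μ^j/j! ≈ 0.2290.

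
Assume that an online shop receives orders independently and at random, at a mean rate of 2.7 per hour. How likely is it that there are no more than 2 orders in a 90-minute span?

Over the interval, μ = 2.7 × 1.5 = 4.05 (a 90-minute span = 1.5 hours).
P(N ≤ 2) = Σ_{j=0}^{2} e^(−μ) μ^j/j! ≈ 0.2309.

0.2309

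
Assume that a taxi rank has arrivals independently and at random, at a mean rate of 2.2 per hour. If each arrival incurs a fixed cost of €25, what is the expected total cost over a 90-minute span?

€82.5

E[N] = 2.2 × 1.5 = 3.3 (a 90-minute span = 1.5 hours); E[cost] = 3.3 × €25 = €82.5.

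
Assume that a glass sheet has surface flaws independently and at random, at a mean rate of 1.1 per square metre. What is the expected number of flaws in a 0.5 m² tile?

0.55

E[N] = λt = 1.1 × 0.5 = 0.55 (a 0.5 m² tile = 0.5 square metres).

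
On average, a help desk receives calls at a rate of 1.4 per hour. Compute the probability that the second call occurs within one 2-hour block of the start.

0.7689

Over the interval, μ = 1.4 × 2 = 2.8 (a 2-hour block = 2 hours).
The second arrival falls in the interval iff at least 2 events occur there: P(S_2 ≤ t) = P(N ≥ 2) = 1 − P(N ≤ 1) ≈ 0.7689.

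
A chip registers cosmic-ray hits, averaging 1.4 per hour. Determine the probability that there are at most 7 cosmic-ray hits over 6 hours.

0.3987

Over the interval, μ = 1.4 × 6 = 8.4 (6 hours).
P(N ≤ 7) = Σ_{j=0}^{7} e^(−μ) μ^j/j! ≈ 0.3987.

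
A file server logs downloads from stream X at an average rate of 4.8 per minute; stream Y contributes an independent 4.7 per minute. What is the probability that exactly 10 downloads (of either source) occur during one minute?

Independent Poisson processes superpose: combined rate λ = 4.8 + 4.7 = 9.5 per minute.
So μ = 9.5.
P(N = 10) = e^(−9.5) · 9.5^10/10! ≈ 0.1235.

0.1235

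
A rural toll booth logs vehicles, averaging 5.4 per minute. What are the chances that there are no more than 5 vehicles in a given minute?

With mean μ = 5.4 per minute,
P(N ≤ 5) = Σ_{j=0}^{5} e^(−μ) μ^j/j! ≈ 0.5461.

0.5461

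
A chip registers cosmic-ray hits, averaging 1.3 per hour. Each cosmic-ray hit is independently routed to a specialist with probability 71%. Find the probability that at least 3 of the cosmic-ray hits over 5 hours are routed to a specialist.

Thinning: the cosmic-ray hits that are routed to a specialist themselves form a Poisson process with rate 0.71 × 1.3 = 0.923 per hour.
Over the interval, μ = 0.923 × 5 = 4.615 (5 hours).
P(N ≥ 3) = 1 − P(N ≤ 2) ≈ 0.8389.

0.8389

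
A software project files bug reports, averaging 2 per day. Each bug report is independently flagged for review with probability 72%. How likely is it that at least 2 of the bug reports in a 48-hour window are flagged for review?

Thinning: the bug reports that are flagged for review themselves form a Poisson process with rate 0.72 × 2 = 1.44 per day.
Over the interval, μ = 1.44 × 2 = 2.88 (a 48-hour window = 2 days).
P(N ≥ 2) = 1 − P(N ≤ 1) ≈ 0.7822.

0.7822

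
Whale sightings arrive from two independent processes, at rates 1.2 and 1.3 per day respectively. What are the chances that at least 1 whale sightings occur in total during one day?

Independent Poisson processes superpose: combined rate λ = 1.2 + 1.3 = 2.5 per day.
So μ = 2.5.
P(N ≥ 1) = 1 − P(N ≤ 0) ≈ 0.9179.

0.9179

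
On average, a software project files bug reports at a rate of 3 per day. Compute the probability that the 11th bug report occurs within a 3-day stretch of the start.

Over the interval, μ = 3 × 3 = 9 (a 3-day stretch = 3 days).
The 11th arrival falls in the interval iff at least 11 events occur there: P(S_11 ≤ t) = P(N ≥ 11) = 1 − P(N ≤ 10) ≈ 0.2940.

0.2940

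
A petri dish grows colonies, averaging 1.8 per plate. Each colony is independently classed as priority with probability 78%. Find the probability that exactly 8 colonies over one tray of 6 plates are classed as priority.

Thinning: the colonies that are classed as priority themselves form a Poisson process with rate 0.78 × 1.8 = 1.404 per plate.
Over the interval, μ = 1.404 × 6 = 8.424 (a tray of 6 plates = 6 plates).
P(N = 8) = e^(−8.424) · 8.424^8/8! ≈ 0.1381.

0.1381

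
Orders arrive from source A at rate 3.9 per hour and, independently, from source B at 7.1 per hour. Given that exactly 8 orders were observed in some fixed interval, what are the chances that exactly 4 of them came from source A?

0.1920

Given the total, each event is independently from source A with probability p = λ_A/(λ_A+λ_B) = 3.9/11 ≈ 0.3545.
So K ~ Binomial(8, 3.9/11): P(K = 4) = C(8,4) · (3.9/11)^4 · (7.1/11)^4 ≈ 0.1920.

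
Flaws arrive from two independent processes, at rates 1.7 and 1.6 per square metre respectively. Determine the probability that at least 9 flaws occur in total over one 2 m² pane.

Independent Poisson processes superpose: combined rate λ = 1.7 + 1.6 = 3.3 per square metre.
Over the interval, μ = 3.3 × 2 = 6.6 (a 2 m² pane = 2 square metres).
P(N ≥ 9) = 1 − P(N ≤ 8) ≈ 0.2204.

0.2204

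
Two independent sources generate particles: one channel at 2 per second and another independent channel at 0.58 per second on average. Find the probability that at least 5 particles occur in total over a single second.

0.1198

Independent Poisson processes superpose: combined rate λ = 2 + 0.58 = 2.58 per second.
So μ = 2.58.
P(N ≥ 5) = 1 − P(N ≤ 4) ≈ 0.1198.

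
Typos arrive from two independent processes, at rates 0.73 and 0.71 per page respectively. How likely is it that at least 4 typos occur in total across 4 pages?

Independent Poisson processes superpose: combined rate λ = 0.73 + 0.71 = 1.44 per page.
Over the interval, μ = 1.44 × 4 = 5.76 (4 pages).
P(N ≥ 4) = 1 − P(N ≤ 3) ≈ 0.8261.

0.8261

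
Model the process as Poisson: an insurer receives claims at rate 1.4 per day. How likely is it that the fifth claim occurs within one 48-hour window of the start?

Over the interval, μ = 1.4 × 2 = 2.8 (a 48-hour window = 2 days).
The fifth arrival falls in the interval iff at least 5 events occur there: P(S_5 ≤ t) = P(N ≥ 5) = 1 − P(N ≤ 4) ≈ 0.1523.

0.1523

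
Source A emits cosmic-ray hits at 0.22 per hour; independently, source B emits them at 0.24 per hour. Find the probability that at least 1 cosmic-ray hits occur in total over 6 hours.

0.9367

Independent Poisson processes superpose: combined rate λ = 0.22 + 0.24 = 0.46 per hour.
Over the interval, μ = 0.46 × 6 = 2.76 (6 hours).
P(N ≥ 1) = 1 − P(N ≤ 0) ≈ 0.9367.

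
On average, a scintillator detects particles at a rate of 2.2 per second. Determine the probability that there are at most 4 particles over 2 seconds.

0.5512

Over the interval, μ = 2.2 × 2 = 4.4 (2 seconds).
P(N ≤ 4) = Σ_{j=0}^{4} e^(−μ) μ^j/j! ≈ 0.5512.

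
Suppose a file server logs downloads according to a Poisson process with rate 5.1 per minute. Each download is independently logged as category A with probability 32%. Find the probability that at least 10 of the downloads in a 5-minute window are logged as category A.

0.3034

Thinning: the downloads that are logged as category A themselves form a Poisson process with rate 0.32 × 5.1 = 1.632 per minute.
Over the interval, μ = 1.632 × 5 = 8.16 (a 5-minute window = 5 minutes).
P(N ≥ 10) = 1 − P(N ≤ 9) ≈ 0.3034.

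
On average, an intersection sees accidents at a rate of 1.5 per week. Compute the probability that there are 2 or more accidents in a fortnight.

0.8009

Over the interval, μ = 1.5 × 2 = 3 (a fortnight = 2 weeks).
P(N ≥ 2) = 1 − P(N ≤ 1) = 1 − Σ_{j=0}^{1} e^(−μ) μ^j/j! ≈ 0.8009.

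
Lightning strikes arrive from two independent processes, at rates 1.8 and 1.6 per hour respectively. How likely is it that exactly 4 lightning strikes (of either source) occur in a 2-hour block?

0.0992

Independent Poisson processes superpose: combined rate λ = 1.8 + 1.6 = 3.4 per hour.
Over the interval, μ = 3.4 × 2 = 6.8 (a 2-hour block = 2 hours).
P(N = 4) = e^(−6.8) · 6.8^4/4! ≈ 0.0992.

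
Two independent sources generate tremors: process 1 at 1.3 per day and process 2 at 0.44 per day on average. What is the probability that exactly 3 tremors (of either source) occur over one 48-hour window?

0.2164

Independent Poisson processes superpose: combined rate λ = 1.3 + 0.44 = 1.74 per day.
Over the interval, μ = 1.74 × 2 = 3.48 (a 48-hour window = 2 days).
P(N = 3) = e^(−3.48) · 3.48^3/3! ≈ 0.2164.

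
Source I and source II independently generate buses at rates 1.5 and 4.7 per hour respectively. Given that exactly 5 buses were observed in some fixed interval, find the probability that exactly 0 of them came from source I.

0.2503

Given the total, each event is independently from source I with probability p = λ_I/(λ_I+λ_II) = 1.5/6.2 ≈ 0.2419.
So K ~ Binomial(5, 1.5/6.2): P(K = 0) = C(5,0) · (1.5/6.2)^0 · (4.7/6.2)^5 ≈ 0.2503.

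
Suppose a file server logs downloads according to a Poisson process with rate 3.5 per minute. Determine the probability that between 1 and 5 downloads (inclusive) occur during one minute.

With mean μ = 3.5 per minute,
P(1 ≤ N ≤ 5) = Σ_{j=1}^{5} e^(−3.5) · 3.5^j/j! ≈ 0.8274.

0.8274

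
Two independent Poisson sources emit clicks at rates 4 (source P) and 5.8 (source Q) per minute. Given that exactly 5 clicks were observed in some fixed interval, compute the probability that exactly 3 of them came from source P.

0.2382

Given the total, each event is independently from source P with probability p = λ_P/(λ_P+λ_Q) = 4/9.8 ≈ 0.4082.
So K ~ Binomial(5, 4/9.8): P(K = 3) = C(5,3) · (4/9.8)^3 · (5.8/9.8)^2 ≈ 0.2382.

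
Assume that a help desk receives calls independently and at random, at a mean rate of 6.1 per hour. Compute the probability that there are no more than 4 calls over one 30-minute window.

Over the interval, μ = 6.1 × 0.5 = 3.05 (a 30-minute window = 0.5 hours).
P(N ≤ 4) = Σ_{j=0}^{4} e^(−μ) μ^j/j! ≈ 0.8068.

0.8068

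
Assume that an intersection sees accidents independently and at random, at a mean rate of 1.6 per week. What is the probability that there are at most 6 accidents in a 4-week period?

0.5423

Over the interval, μ = 1.6 × 4 = 6.4 (a 4-week period = 4 weeks).
P(N ≤ 6) = Σ_{j=0}^{6} e^(−μ) μ^j/j! ≈ 0.5423.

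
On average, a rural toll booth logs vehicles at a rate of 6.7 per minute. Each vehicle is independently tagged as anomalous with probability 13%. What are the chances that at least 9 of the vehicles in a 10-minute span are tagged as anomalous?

Thinning: the vehicles that are tagged as anomalous themselves form a Poisson process with rate 0.13 × 6.7 = 0.871 per minute.
Over the interval, μ = 0.871 × 10 = 8.71 (a 10-minute span = 10 minutes).
P(N ≥ 9) = 1 − P(N ≤ 8) ≈ 0.5056.

0.5056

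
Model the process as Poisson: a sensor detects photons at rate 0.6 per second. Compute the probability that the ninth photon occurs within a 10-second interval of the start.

Over the interval, μ = 0.6 × 10 = 6 (a 10-second interval = 10 seconds).
The ninth arrival falls in the interval iff at least 9 events occur there: P(S_9 ≤ t) = P(N ≥ 9) = 1 − P(N ≤ 8) ≈ 0.1528.

0.1528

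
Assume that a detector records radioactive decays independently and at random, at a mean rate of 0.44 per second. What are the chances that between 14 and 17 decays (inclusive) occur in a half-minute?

Over the interval, μ = 0.44 × 30 = 13.2 (a half-minute = 30 seconds).
P(14 ≤ N ≤ 17) = Σ_{j=14}^{17} e^(−13.2) · 13.2^j/j! ≈ 0.3281.

0.3281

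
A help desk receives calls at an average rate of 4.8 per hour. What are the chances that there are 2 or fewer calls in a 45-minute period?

Over the interval, μ = 4.8 × 0.75 = 3.6 (a 45-minute period = 0.75 hours).
P(N ≤ 2) = Σ_{j=0}^{2} e^(−μ) μ^j/j! ≈ 0.3027.

0.3027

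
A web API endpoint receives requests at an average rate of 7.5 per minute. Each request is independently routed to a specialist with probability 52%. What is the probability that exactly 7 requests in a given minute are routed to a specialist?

0.0551

Thinning: the requests that are routed to a specialist themselves form a Poisson process with rate 0.52 × 7.5 = 3.9 per minute.
So μ = 3.9.
P(N = 7) = e^(−3.9) · 3.9^7/7! ≈ 0.0551.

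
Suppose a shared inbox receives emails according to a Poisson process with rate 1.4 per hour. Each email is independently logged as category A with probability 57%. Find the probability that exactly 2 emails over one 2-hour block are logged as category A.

0.2582

Thinning: the emails that are logged as category A themselves form a Poisson process with rate 0.57 × 1.4 = 0.798 per hour.
Over the interval, μ = 0.798 × 2 = 1.596 (a 2-hour block = 2 hours).
P(N = 2) = e^(−1.596) · 1.596^2/2! ≈ 0.2582.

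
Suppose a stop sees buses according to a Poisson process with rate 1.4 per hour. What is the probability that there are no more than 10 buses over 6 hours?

0.7743

Over the interval, μ = 1.4 × 6 = 8.4 (6 hours).
P(N ≤ 10) = Σ_{j=0}^{10} e^(−μ) μ^j/j! ≈ 0.7743.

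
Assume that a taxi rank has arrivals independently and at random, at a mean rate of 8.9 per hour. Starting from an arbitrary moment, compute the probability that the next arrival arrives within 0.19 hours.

Inter-arrival times are exponential with rate λ = 8.9 per hour.
P(T ≤ 0.19) = 1 − e^(−λt) = 1 − e^(−8.9 × 0.19) = 1 − e^(−1.691) ≈ 0.8157.

0.8157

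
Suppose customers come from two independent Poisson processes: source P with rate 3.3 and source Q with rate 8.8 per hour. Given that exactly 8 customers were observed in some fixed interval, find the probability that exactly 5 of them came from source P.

0.0325

Given the total, each event is independently from source P with probability p = λ_P/(λ_P+λ_Q) = 3.3/12.1 ≈ 0.2727.
So K ~ Binomial(8, 3.3/12.1): P(K = 5) = C(8,5) · (3.3/12.1)^5 · (8.8/12.1)^3 ≈ 0.0325.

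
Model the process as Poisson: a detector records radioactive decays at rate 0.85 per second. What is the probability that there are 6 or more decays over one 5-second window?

0.2551

Over the interval, μ = 0.85 × 5 = 4.25 (a 5-second window = 5 seconds).
P(N ≥ 6) = 1 − P(N ≤ 5) = 1 − Σ_{j=0}^{5} e^(−μ) μ^j/j! ≈ 0.2551.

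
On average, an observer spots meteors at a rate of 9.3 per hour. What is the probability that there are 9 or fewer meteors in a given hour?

0.5479

With mean μ = 9.3 per hour,
P(N ≤ 9) = Σ_{j=0}^{9} e^(−μ) μ^j/j! ≈ 0.5479.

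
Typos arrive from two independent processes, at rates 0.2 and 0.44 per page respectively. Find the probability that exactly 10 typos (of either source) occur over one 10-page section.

Independent Poisson processes superpose: combined rate λ = 0.2 + 0.44 = 0.64 per page.
Over the interval, μ = 0.64 × 10 = 6.4 (a 10-page section = 10 pages).
P(N = 10) = e^(−6.4) · 6.4^10/10! ≈ 0.0528.

0.0528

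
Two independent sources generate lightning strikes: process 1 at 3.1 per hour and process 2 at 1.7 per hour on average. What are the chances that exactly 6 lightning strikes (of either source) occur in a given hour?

0.1398

Independent Poisson processes superpose: combined rate λ = 3.1 + 1.7 = 4.8 per hour.
So μ = 4.8.
P(N = 6) = e^(−4.8) · 4.8^6/6! ≈ 0.1398.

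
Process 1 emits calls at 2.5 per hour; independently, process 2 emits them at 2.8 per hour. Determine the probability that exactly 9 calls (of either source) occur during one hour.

Independent Poisson processes superpose: combined rate λ = 2.5 + 2.8 = 5.3 per hour.
So μ = 5.3.
P(N = 9) = e^(−5.3) · 5.3^9/9! ≈ 0.0454.

0.0454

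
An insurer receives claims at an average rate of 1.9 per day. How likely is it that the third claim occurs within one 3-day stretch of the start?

Over the interval, μ = 1.9 × 3 = 5.7 (a 3-day stretch = 3 days).
The third arrival falls in the interval iff at least 3 events occur there: P(S_3 ≤ t) = P(N ≥ 3) = 1 − P(N ≤ 2) ≈ 0.9232.

0.9232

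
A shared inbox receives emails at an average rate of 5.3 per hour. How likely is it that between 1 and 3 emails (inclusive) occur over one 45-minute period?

0.4196

Over the interval, μ = 5.3 × 0.75 = 3.975 (a 45-minute period = 0.75 hours).
P(1 ≤ N ≤ 3) = Σ_{j=1}^{3} e^(−3.975) · 3.975^j/j! ≈ 0.4196.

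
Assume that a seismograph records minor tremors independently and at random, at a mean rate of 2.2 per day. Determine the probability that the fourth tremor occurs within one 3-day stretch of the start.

0.8948

Over the interval, μ = 2.2 × 3 = 6.6 (a 3-day stretch = 3 days).
The fourth arrival falls in the interval iff at least 4 events occur there: P(S_4 ≤ t) = P(N ≥ 4) = 1 − P(N ≤ 3) ≈ 0.8948.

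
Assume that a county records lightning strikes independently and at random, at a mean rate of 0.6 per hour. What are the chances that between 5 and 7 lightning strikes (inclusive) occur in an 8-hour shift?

Over the interval, μ = 0.6 × 8 = 4.8 (an 8-hour shift = 8 hours).
P(5 ≤ N ≤ 7) = Σ_{j=5}^{7} e^(−4.8) · 4.8^j/j! ≈ 0.4104.

0.4104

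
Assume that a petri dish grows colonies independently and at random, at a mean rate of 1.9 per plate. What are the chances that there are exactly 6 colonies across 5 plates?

0.0764

Over the interval, μ = 1.9 × 5 = 9.5 (5 plates).
P(N = 6) = e^(−μ) μ^6/6! = e^(−9.5) · 9.5^6/720 ≈ 0.0764.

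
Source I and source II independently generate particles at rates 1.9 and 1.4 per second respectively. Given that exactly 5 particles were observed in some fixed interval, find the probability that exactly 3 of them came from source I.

Given the total, each event is independently from source I with probability p = λ_I/(λ_I+λ_II) = 1.9/3.3 ≈ 0.5758.
So K ~ Binomial(5, 1.9/3.3): P(K = 3) = C(5,3) · (1.9/3.3)^3 · (1.4/3.3)^2 ≈ 0.3435.

0.3435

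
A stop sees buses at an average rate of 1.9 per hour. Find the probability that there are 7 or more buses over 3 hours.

Over the interval, μ = 1.9 × 3 = 5.7 (3 hours).
P(N ≥ 7) = 1 − P(N ≤ 6) = 1 − Σ_{j=0}^{6} e^(−μ) μ^j/j! ≈ 0.3456.

0.3456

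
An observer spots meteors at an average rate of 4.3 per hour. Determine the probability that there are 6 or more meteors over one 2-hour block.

Over the interval, μ = 4.3 × 2 = 8.6 (a 2-hour block = 2 hours).
P(N ≥ 6) = 1 − P(N ≤ 5) = 1 − Σ_{j=0}^{5} e^(−μ) μ^j/j! ≈ 0.8578.

0.8578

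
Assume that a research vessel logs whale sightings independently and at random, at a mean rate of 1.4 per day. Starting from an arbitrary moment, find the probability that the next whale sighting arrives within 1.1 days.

0.7856

Inter-arrival times are exponential with rate λ = 1.4 per day.
P(T ≤ 1.1) = 1 − e^(−λt) = 1 − e^(−1.4 × 1.1) = 1 − e^(−1.54) ≈ 0.7856.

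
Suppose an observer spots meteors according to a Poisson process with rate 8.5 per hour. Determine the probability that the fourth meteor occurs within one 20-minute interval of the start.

0.3155

Over the interval, μ = 8.5 × 1/3 ≈ 2.83333 (a 20-minute interval = 1/3 hours).
The fourth arrival falls in the interval iff at least 4 events occur there: P(S_4 ≤ t) = P(N ≥ 4) = 1 − P(N ≤ 3) ≈ 0.3155.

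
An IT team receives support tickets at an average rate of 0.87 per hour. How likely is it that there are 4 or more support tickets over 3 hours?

0.2662

Over the interval, μ = 0.87 × 3 = 2.61 (3 hours).
P(N ≥ 4) = 1 − P(N ≤ 3) = 1 − Σ_{j=0}^{3} e^(−μ) μ^j/j! ≈ 0.2662.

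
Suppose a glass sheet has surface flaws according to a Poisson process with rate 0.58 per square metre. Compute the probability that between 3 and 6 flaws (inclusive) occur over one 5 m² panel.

0.5253

Over the interval, μ = 0.58 × 5 = 2.9 (a 5 m² panel = 5 square metres).
P(3 ≤ N ≤ 6) = Σ_{j=3}^{6} e^(−2.9) · 2.9^j/j! ≈ 0.5253.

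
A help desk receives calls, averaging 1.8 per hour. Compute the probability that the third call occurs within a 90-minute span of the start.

Over the interval, μ = 1.8 × 1.5 = 2.7 (a 90-minute span = 1.5 hours).
The third arrival falls in the interval iff at least 3 events occur there: P(S_3 ≤ t) = P(N ≥ 3) = 1 − P(N ≤ 2) ≈ 0.5064.

0.5064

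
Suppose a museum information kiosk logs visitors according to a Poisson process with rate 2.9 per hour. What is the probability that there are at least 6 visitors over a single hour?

With mean μ = 2.9 per hour,
P(N ≥ 6) = 1 − P(N ≤ 5) = 1 − Σ_{j=0}^{5} e^(−μ) μ^j/j! ≈ 0.0742.

0.0742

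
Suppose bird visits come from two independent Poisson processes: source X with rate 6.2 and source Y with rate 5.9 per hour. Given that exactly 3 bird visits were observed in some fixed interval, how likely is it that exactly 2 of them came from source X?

Given the total, each event is independently from source X with probability p = λ_X/(λ_X+λ_Y) = 6.2/12.1 ≈ 0.5124.
So K ~ Binomial(3, 6.2/12.1): P(K = 2) = C(3,2) · (6.2/12.1)^2 · (5.9/12.1)^1 ≈ 0.3841.

0.3841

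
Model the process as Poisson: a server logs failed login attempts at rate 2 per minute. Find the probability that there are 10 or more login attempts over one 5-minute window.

0.5421

Over the interval, μ = 2 × 5 = 10 (a 5-minute window = 5 minutes).
P(N ≥ 10) = 1 − P(N ≤ 9) = 1 − Σ_{j=0}^{9} e^(−μ) μ^j/j! ≈ 0.5421.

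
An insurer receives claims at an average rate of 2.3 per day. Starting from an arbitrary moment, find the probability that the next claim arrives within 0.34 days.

Inter-arrival times are exponential with rate λ = 2.3 per day.
P(T ≤ 0.34) = 1 − e^(−λt) = 1 − e^(−2.3 × 0.34) = 1 − e^(−0.782) ≈ 0.5425.

0.5425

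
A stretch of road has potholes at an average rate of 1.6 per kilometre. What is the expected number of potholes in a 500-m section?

E[N] = λt = 1.6 × 0.5 = 0.8 (a 500-m section = 0.5 kilometres).

0.8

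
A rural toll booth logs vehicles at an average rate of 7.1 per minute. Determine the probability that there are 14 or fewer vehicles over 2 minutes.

Over the interval, μ = 7.1 × 2 = 14.2 (2 minutes).
P(N ≤ 14) = Σ_{j=0}^{14} e^(−μ) μ^j/j! ≈ 0.5492.

0.5492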